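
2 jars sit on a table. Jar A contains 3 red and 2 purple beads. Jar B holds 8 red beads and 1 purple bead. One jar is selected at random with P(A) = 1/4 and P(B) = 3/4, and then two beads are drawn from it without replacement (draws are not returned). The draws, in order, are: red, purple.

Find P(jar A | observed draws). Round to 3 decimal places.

0.474

Compute the likelihood of the observed sequence for each case: P(data | jar A) = (3/5)(2/4) = 3/10; P(data | jar B) = (8/9)(1/8) = 1/9.
The prior-weighted likelihoods are 1/4 · 3/10 = 3/40, 3/4 · 1/9 = 1/12; summing to 19/120.
So P(jar A | data) = (3/40) / (19/120) = 9/19.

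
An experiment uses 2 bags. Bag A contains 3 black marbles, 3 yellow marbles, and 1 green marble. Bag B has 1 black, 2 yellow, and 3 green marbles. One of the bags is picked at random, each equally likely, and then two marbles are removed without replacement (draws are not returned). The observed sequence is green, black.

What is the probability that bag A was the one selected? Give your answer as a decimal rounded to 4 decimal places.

0.4167

For each hypothesis, P(data | H) works out to: P(data | bag A) = (1/7)(3/6) = 1/14; P(data | bag B) = (3/6)(1/5) = 1/10.
Weighting by the prior gives 1/2 · 1/14 = 1/28, 1/2 · 1/10 = 1/20; with total 3/35.
By Bayes' rule, P(bag A | data) = (1/28) / (3/35) = 5/12.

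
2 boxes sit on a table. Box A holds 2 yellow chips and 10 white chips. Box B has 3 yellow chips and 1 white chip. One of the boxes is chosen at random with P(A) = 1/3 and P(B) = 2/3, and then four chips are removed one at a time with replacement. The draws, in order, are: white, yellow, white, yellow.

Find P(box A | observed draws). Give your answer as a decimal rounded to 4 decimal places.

Under each hypothesis, the probability of the observed sequence is: P(data | box A) = (10/12)(2/12)(10/12)(2/12) = 0.01929; P(data | box B) = (1/4)(3/4)(1/4)(3/4) = 0.035156.
Multiplying each by its prior: 1/3 · 0.01929 = 0.00643, 2/3 · 0.035156 = 0.023438; with total 0.029868.
By Bayes' rule, P(box A | data) = (0.00643) / (0.029868) = 0.21529.

0.2153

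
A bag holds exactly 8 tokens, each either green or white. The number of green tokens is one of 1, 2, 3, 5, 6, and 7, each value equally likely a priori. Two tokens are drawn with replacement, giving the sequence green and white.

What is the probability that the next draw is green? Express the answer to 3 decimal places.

For each hypothesis, P(data | H) works out to: P(data | r = 1) = (1/8)(7/8) = 7/64; P(data | r = 2) = (2/8)(6/8) = 3/16; P(data | r = 3) = (3/8)(5/8) = 15/64; P(data | r = 5) = (5/8)(3/8) = 15/64; P(data | r = 6) = (6/8)(2/8) = 3/16; P(data | r = 7) = (7/8)(1/8) = 7/64.
Weighting by the prior gives 1/6 · 7/64 = 7/384, 1/6 · 3/16 = 1/32, 1/6 · 15/64 = 5/128, 1/6 · 15/64 = 5/128, 1/6 · 3/16 = 1/32, 1/6 · 7/64 = 7/384; these sum to 17/96.
The posterior is then P(r = 1 | data) = 7/68, P(r = 2 | data) = 3/17, P(r = 3 | data) = 15/68, P(r = 5 | data) = 15/68, P(r = 6 | data) = 3/17, P(r = 7 | data) = 7/68.
So P(green next | data) = Σ P(green next | H) P(H | data) = (1/8)(7/68) + (1/4)(3/17) + (3/8)(15/68) + (5/8)(15/68) + (3/4)(3/17) + (7/8)(7/68) = 1/2.

0.500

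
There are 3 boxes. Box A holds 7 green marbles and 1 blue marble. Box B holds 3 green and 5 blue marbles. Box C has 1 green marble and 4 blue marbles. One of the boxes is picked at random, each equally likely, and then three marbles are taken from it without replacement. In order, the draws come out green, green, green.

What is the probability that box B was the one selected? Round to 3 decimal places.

Compute the likelihood of the observed sequence for each case: P(data | box A) = (7/8)(6/7)(5/6) = 5/8; P(data | box B) = (3/8)(2/7)(1/6) = 1/56; P(data | box C) = (1/5)(0/4) = 0.
Weighting by the prior gives 1/3 · 5/8 = 5/24, 1/3 · 1/56 = 1/168, 1/3 · 0 = 0; these sum to 3/14.
Hence P(box B | data) = (1/168) / (3/14) = 1/36.

0.028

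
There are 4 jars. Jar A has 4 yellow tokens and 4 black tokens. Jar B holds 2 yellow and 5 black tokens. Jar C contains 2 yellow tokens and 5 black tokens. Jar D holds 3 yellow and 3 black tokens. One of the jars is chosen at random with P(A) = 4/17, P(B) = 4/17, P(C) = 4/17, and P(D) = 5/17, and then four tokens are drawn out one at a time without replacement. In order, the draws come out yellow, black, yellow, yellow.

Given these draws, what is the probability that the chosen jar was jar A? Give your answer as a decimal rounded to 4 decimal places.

The likelihood of the observed sequence under each hypothesis: P(data | jar A) = (4/8)(4/7)(3/6)(2/5) = 0.057143; P(data | jar B) = (2/7)(5/6)(1/5)(0/4) = 0; P(data | jar C) = (2/7)(5/6)(1/5)(0/4) = 0; P(data | jar D) = (3/6)(3/5)(2/4)(1/3) = 0.05.
Weighting by the prior gives 4/17 · 0.057143 = 0.013445, 4/17 · 0 = 0, 4/17 · 0 = 0, 5/17 · 0.05 = 0.014706; with total 0.028151.
By Bayes' rule, P(jar A | data) = (0.013445) / (0.028151) = 0.47761.

0.4776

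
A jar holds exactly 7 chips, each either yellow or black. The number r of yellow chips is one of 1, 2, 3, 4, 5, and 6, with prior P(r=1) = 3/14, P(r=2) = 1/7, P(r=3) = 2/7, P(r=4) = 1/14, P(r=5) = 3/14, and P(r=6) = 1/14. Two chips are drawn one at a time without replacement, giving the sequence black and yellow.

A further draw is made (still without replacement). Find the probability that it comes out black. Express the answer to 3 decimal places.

0.549

The likelihood of the observed sequence under each hypothesis: P(data | r = 1) = (6/7)(1/6) = 1/7; P(data | r = 2) = (5/7)(2/6) = 5/21; P(data | r = 3) = (4/7)(3/6) = 2/7; P(data | r = 4) = (3/7)(4/6) = 2/7; P(data | r = 5) = (2/7)(5/6) = 5/21; P(data | r = 6) = (1/7)(6/6) = 1/7.
Weighting by the prior gives 3/14 · 1/7 = 3/98, 1/7 · 5/21 = 5/147, 2/7 · 2/7 = 4/49, 1/14 · 2/7 = 1/49, 3/14 · 5/21 = 5/98, 1/14 · 1/7 = 1/98; summing to 67/294.
Normalising, the posterior is P(r = 1 | data) = 9/67, P(r = 2 | data) = 10/67, P(r = 3 | data) = 24/67, P(r = 4 | data) = 6/67, P(r = 5 | data) = 15/67, P(r = 6 | data) = 3/67.
So P(black next | data) = Σ P(black next | H) P(H | data) = (1)(9/67) + (4/5)(10/67) + (3/5)(24/67) + (2/5)(6/67) + (1/5)(15/67) + (0)(3/67) = 184/335.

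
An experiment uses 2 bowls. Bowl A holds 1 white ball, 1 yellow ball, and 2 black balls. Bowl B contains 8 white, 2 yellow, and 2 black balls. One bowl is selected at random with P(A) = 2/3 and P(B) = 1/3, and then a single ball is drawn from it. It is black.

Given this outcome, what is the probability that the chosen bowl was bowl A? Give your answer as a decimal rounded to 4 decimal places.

The likelihood of this draw under each hypothesis: P(data | bowl A) = (2/4) = 1/2; P(data | bowl B) = (2/12) = 1/6.
Multiplying each by its prior: 2/3 · 1/2 = 1/3, 1/3 · 1/6 = 1/18; these sum to 7/18.
Therefore the posterior P(bowl A | data) = (1/3) / (7/18) = 6/7.

0.8571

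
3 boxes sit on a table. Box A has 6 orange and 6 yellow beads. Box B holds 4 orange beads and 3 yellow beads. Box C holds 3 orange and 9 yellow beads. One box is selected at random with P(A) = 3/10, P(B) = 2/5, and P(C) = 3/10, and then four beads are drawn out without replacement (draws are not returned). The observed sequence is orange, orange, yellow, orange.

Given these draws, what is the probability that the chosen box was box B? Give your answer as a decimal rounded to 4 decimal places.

0.6369

Compute the likelihood of the observed sequence for each case: P(data | box A) = (6/12)(5/11)(6/10)(4/9) = 0.060606; P(data | box B) = (4/7)(3/6)(3/5)(2/4) = 0.085714; P(data | box C) = (3/12)(2/11)(9/10)(1/9) = 0.0045455.
The prior-weighted likelihoods are 3/10 · 0.060606 = 0.018182, 2/5 · 0.085714 = 0.034286, 3/10 · 0.0045455 = 0.0013636; these sum to 0.053831.
By Bayes' rule, P(box B | data) = (0.034286) / (0.053831) = 0.63691.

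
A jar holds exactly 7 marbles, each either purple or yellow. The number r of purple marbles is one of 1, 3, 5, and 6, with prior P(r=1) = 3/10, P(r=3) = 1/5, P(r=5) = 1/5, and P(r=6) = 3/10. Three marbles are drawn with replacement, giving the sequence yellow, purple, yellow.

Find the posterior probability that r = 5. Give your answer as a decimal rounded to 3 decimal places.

Compute the likelihood of the observed sequence for each case: P(data | r = 1) = (6/7)(1/7)(6/7) = 0.10496; P(data | r = 3) = (4/7)(3/7)(4/7) = 0.13994; P(data | r = 5) = (2/7)(5/7)(2/7) = 0.058309; P(data | r = 6) = (1/7)(6/7)(1/7) = 0.017493.
The prior-weighted likelihoods are 3/10 · 0.10496 = 0.031487, 1/5 · 0.13994 = 0.027988, 1/5 · 0.058309 = 0.011662, 3/10 · 0.017493 = 0.0052478; summing to 0.076385.
Therefore the posterior P(r = 5 | data) = (0.011662) / (0.076385) = 0.15267.

0.153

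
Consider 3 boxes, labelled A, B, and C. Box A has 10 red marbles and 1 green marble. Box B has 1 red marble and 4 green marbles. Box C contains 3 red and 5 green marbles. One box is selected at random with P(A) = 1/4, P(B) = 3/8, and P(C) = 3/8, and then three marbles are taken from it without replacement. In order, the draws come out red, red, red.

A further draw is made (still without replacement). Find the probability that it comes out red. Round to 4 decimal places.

Compute the likelihood of the observed sequence for each case: P(data | box A) = (10/11)(9/10)(8/9) = 0.72727; P(data | box B) = (1/5)(0/4) = 0; P(data | box C) = (3/8)(2/7)(1/6) = 0.017857.
The prior-weighted likelihoods are 1/4 · 0.72727 = 0.18182, 3/8 · 0 = 0, 3/8 · 0.017857 = 0.0066964; these sum to 0.18851.
The posterior is then P(box A | data) = 0.96448, P(box B | data) = 0, P(box C | data) = 0.035522.
Averaging over the posterior, P(red next | data) = (7/8)(0.96448) + (0)(0.035522) = 0.84392.

0.8439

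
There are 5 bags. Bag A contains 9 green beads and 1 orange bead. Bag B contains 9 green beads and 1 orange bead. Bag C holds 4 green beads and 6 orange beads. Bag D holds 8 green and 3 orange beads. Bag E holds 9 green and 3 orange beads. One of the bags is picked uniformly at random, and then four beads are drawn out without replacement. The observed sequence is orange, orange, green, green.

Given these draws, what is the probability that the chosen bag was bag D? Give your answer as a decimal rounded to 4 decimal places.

0.2824

Compute the likelihood of the observed sequence for each case: P(data | bag A) = (1/10)(0/9) = 0; P(data | bag B) = (1/10)(0/9) = 0; P(data | bag C) = (6/10)(5/9)(4/8)(3/7) = 0.071429; P(data | bag D) = (3/11)(2/10)(8/9)(7/8) = 0.042424; P(data | bag E) = (3/12)(2/11)(9/10)(8/9) = 0.036364.
The prior-weighted likelihoods are 1/5 · 0 = 0, 1/5 · 0 = 0, 1/5 · 0.071429 = 0.014286, 1/5 · 0.042424 = 0.0084848, 1/5 · 0.036364 = 0.0072727; with total 0.030043.
So P(bag D | data) = (0.0084848) / (0.030043) = 0.28242.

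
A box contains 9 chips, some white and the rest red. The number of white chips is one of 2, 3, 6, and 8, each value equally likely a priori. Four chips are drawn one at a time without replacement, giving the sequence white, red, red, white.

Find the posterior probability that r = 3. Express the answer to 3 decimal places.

The likelihood of the observed sequence under each hypothesis: P(data | r = 2) = (2/9)(7/8)(6/7)(1/6) = 0.027778; P(data | r = 3) = (3/9)(6/8)(5/7)(2/6) = 0.059524; P(data | r = 6) = (6/9)(3/8)(2/7)(5/6) = 0.059524; P(data | r = 8) = (8/9)(1/8)(0/7) = 0.
The prior-weighted likelihoods are 1/4 · 0.027778 = 0.0069444, 1/4 · 0.059524 = 0.014881, 1/4 · 0.059524 = 0.014881, 1/4 · 0 = 0; these sum to 0.036706.
Therefore the posterior P(r = 3 | data) = (0.014881) / (0.036706) = 0.40541.

0.405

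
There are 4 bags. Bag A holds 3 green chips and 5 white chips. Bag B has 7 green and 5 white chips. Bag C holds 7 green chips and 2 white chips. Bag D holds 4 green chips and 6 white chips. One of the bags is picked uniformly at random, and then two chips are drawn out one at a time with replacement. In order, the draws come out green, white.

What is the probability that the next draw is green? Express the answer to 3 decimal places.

0.517

For each hypothesis, P(data | H) works out to: P(data | bag A) = (3/8)(5/8) = 0.23438; P(data | bag B) = (7/12)(5/12) = 0.24306; P(data | bag C) = (7/9)(2/9) = 0.17284; P(data | bag D) = (4/10)(6/10) = 0.24.
Multiplying each by its prior: 1/4 · 0.23438 = 0.058594, 1/4 · 0.24306 = 0.060764, 1/4 · 0.17284 = 0.04321, 1/4 · 0.24 = 0.06; with total 0.22257.
Normalising, the posterior is P(bag A | data) = 0.26326, P(bag B | data) = 0.27301, P(bag C | data) = 0.19414, P(bag D | data) = 0.26958.
The predictive probability is P(green next | data) = (3/8)(0.26326) + (7/12)(0.27301) + (7/9)(0.19414) + (2/5)(0.26958) = 0.51681.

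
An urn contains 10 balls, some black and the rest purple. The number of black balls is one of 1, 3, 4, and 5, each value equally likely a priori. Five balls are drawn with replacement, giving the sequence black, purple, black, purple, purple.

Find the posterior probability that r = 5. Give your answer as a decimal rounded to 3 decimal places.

0.301

Compute the likelihood of the observed sequence for each case: P(data | r = 1) = (1/10)(9/10)(1/10)(9/10)(9/10) = 0.00729; P(data | r = 3) = (3/10)(7/10)(3/10)(7/10)(7/10) = 0.03087; P(data | r = 4) = (4/10)(6/10)(4/10)(6/10)(6/10) = 0.03456; P(data | r = 5) = (5/10)(5/10)(5/10)(5/10)(5/10) = 0.03125.
The prior-weighted likelihoods are 1/4 · 0.00729 = 0.0018225, 1/4 · 0.03087 = 0.0077175, 1/4 · 0.03456 = 0.00864, 1/4 · 0.03125 = 0.0078125; summing to 0.025993.
Hence P(r = 5 | data) = (0.0078125) / (0.025993) = 0.30057.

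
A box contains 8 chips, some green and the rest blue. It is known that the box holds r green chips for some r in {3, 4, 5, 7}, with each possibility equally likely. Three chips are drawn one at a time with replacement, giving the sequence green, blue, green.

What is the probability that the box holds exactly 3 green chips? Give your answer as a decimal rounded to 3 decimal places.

0.193

Under each hypothesis, the probability of the observed sequence is: P(data | r = 3) = (3/8)(5/8)(3/8) = 0.087891; P(data | r = 4) = (4/8)(4/8)(4/8) = 0.125; P(data | r = 5) = (5/8)(3/8)(5/8) = 0.14648; P(data | r = 7) = (7/8)(1/8)(7/8) = 0.095703.
The prior-weighted likelihoods are 1/4 · 0.087891 = 0.021973, 1/4 · 0.125 = 0.03125, 1/4 · 0.14648 = 0.036621, 1/4 · 0.095703 = 0.023926; these sum to 0.11377.
Hence P(r = 3 | data) = (0.021973) / (0.11377) = 0.19313.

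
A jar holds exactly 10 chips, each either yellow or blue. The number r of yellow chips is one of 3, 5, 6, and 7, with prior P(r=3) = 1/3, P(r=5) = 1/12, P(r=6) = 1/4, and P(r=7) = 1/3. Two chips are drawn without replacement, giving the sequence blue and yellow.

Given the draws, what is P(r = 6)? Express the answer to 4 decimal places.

0.2717

The likelihood of the observed sequence under each hypothesis: P(data | r = 3) = (7/10)(3/9) = 7/30; P(data | r = 5) = (5/10)(5/9) = 5/18; P(data | r = 6) = (4/10)(6/9) = 4/15; P(data | r = 7) = (3/10)(7/9) = 7/30.
Multiplying each by its prior: 1/3 · 7/30 = 7/90, 1/12 · 5/18 = 5/216, 1/4 · 4/15 = 1/15, 1/3 · 7/30 = 7/90; with total 53/216.
So P(r = 6 | data) = (1/15) / (53/216) = 72/265.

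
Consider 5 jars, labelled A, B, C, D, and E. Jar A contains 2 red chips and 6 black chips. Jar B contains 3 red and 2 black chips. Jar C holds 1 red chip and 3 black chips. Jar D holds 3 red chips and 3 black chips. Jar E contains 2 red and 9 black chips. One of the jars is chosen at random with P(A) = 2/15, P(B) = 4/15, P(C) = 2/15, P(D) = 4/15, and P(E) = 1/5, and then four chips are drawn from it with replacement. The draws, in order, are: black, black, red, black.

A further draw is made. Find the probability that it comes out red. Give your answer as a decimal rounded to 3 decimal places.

0.335

For each hypothesis, P(data | H) works out to: P(data | jar A) = (6/8)(6/8)(2/8)(6/8) = 0.10547; P(data | jar B) = (2/5)(2/5)(3/5)(2/5) = 0.0384; P(data | jar C) = (3/4)(3/4)(1/4)(3/4) = 0.10547; P(data | jar D) = (3/6)(3/6)(3/6)(3/6) = 0.0625; P(data | jar E) = (9/11)(9/11)(2/11)(9/11) = 0.099583.
The prior-weighted likelihoods are 2/15 · 0.10547 = 0.014063, 4/15 · 0.0384 = 0.01024, 2/15 · 0.10547 = 0.014063, 4/15 · 0.0625 = 0.016667, 1/5 · 0.099583 = 0.019917; these sum to 0.074948.
Normalising, the posterior is P(jar A | data) = 0.18763, P(jar B | data) = 0.13663, P(jar C | data) = 0.18763, P(jar D | data) = 0.22238, P(jar E | data) = 0.26574.
So P(red next | data) = Σ P(red next | H) P(H | data) = (1/4)(0.18763) + (3/5)(0.13663) + (1/4)(0.18763) + (1/2)(0.22238) + (2/11)(0.26574) = 0.33529.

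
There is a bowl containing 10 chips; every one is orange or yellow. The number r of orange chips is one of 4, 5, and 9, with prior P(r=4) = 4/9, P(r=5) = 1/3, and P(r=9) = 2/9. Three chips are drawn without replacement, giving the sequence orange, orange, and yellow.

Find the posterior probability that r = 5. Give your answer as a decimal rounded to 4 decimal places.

0.4098

Under each hypothesis, the probability of the observed sequence is: P(data | r = 4) = (4/10)(3/9)(6/8) = 1/10; P(data | r = 5) = (5/10)(4/9)(5/8) = 5/36; P(data | r = 9) = (9/10)(8/9)(1/8) = 1/10.
Weighting by the prior gives 4/9 · 1/10 = 2/45, 1/3 · 5/36 = 5/108, 2/9 · 1/10 = 1/45; summing to 61/540.
Therefore the posterior P(r = 5 | data) = (5/108) / (61/540) = 25/61.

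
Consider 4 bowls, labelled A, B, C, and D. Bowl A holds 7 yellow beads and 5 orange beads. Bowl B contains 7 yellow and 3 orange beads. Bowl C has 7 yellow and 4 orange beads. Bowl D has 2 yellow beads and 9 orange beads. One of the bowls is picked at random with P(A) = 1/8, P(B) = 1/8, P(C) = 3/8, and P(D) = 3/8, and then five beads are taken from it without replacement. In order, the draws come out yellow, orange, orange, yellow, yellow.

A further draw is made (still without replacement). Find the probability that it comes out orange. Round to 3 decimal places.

0.327

The likelihood of the observed sequence under each hypothesis: P(data | bowl A) = (7/12)(5/11)(4/10)(6/9)(5/8) = 0.044192; P(data | bowl B) = (7/10)(3/9)(2/8)(6/7)(5/6) = 0.041667; P(data | bowl C) = (7/11)(4/10)(3/9)(6/8)(5/7) = 0.045455; P(data | bowl D) = (2/11)(9/10)(8/9)(1/8)(0/7) = 0.
The prior-weighted likelihoods are 1/8 · 0.044192 = 0.005524, 1/8 · 0.041667 = 0.0052083, 3/8 · 0.045455 = 0.017045, 3/8 · 0 = 0; with total 0.027778.
Dividing through by the total gives posterior P(bowl A | data) = 0.19886, P(bowl B | data) = 0.1875, P(bowl C | data) = 0.61364, P(bowl D | data) = 0.
The predictive probability is P(orange next | data) = (3/7)(0.19886) + (1/5)(0.1875) + (1/3)(0.61364) = 0.32727.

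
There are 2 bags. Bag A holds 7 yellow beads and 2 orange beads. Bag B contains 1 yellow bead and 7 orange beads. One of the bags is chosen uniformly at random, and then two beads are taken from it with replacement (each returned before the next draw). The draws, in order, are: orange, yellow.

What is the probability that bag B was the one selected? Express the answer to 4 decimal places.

Under each hypothesis, the probability of the observed sequence is: P(data | bag A) = (2/9)(7/9) = 0.17284; P(data | bag B) = (7/8)(1/8) = 0.10938.
Multiplying each by its prior: 1/2 · 0.17284 = 0.08642, 1/2 · 0.10938 = 0.054688; with total 0.14111.
Therefore the posterior P(bag B | data) = (0.054688) / (0.14111) = 0.38756.

0.3876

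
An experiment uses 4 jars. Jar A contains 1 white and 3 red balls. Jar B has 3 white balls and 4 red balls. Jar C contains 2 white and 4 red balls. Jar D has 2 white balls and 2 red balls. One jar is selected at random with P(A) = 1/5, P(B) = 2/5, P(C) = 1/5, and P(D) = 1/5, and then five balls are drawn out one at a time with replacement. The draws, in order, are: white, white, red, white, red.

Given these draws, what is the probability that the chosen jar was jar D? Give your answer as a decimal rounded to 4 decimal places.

0.2896

Under each hypothesis, the probability of the observed sequence is: P(data | jar A) = (1/4)(1/4)(3/4)(1/4)(3/4) = 0.0087891; P(data | jar B) = (3/7)(3/7)(4/7)(3/7)(4/7) = 0.025704; P(data | jar C) = (2/6)(2/6)(4/6)(2/6)(4/6) = 0.016461; P(data | jar D) = (2/4)(2/4)(2/4)(2/4)(2/4) = 0.03125.
The prior-weighted likelihoods are 1/5 · 0.0087891 = 0.0017578, 2/5 · 0.025704 = 0.010281, 1/5 · 0.016461 = 0.0032922, 1/5 · 0.03125 = 0.00625; summing to 0.021581.
By Bayes' rule, P(jar D | data) = (0.00625) / (0.021581) = 0.2896.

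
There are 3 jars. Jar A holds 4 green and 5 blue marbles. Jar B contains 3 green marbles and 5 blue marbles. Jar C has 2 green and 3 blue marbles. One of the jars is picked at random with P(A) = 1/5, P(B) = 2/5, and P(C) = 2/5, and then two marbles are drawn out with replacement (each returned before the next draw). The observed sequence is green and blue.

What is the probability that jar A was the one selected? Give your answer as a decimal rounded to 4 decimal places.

The likelihood of the observed sequence under each hypothesis: P(data | jar A) = (4/9)(5/9) = 0.24691; P(data | jar B) = (3/8)(5/8) = 0.23438; P(data | jar C) = (2/5)(3/5) = 0.24.
Multiplying each by its prior: 1/5 · 0.24691 = 0.049383, 2/5 · 0.23438 = 0.09375, 2/5 · 0.24 = 0.096; summing to 0.23913.
So P(jar A | data) = (0.049383) / (0.23913) = 0.20651.

0.2065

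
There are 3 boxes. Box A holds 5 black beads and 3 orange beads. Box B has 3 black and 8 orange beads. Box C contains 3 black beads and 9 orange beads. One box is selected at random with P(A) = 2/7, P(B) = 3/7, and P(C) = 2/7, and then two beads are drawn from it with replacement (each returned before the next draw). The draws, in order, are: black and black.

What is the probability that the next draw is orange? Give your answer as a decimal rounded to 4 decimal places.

Compute the likelihood of the observed sequence for each case: P(data | box A) = (5/8)(5/8) = 0.39062; P(data | box B) = (3/11)(3/11) = 0.07438; P(data | box C) = (3/12)(3/12) = 0.0625.
The prior-weighted likelihoods are 2/7 · 0.39062 = 0.11161, 3/7 · 0.07438 = 0.031877, 2/7 · 0.0625 = 0.017857; these sum to 0.16134.
Dividing through by the total gives posterior P(box A | data) = 0.69174, P(box B | data) = 0.19758, P(box C | data) = 0.11068.
Averaging over the posterior, P(orange next | data) = (3/8)(0.69174) + (8/11)(0.19758) + (3/4)(0.11068) = 0.48611.

0.4861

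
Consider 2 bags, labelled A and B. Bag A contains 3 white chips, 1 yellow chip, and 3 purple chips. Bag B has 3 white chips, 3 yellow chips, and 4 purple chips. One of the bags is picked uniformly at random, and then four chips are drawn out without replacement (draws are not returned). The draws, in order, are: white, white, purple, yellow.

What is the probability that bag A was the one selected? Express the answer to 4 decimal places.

Under each hypothesis, the probability of the observed sequence is: P(data | bag A) = (3/7)(2/6)(3/5)(1/4) = 3/140; P(data | bag B) = (3/10)(2/9)(4/8)(3/7) = 1/70.
The prior-weighted likelihoods are 1/2 · 3/140 = 3/280, 1/2 · 1/70 = 1/140; these sum to 1/56.
So P(bag A | data) = (3/280) / (1/56) = 3/5.

0.6000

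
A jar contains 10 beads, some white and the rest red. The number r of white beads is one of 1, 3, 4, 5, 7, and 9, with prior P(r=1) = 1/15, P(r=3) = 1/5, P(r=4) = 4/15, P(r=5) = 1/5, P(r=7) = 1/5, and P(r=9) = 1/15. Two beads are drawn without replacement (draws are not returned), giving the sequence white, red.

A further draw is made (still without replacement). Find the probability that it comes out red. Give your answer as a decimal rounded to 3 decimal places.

0.538

Compute the likelihood of the observed sequence for each case: P(data | r = 1) = (1/10)(9/9) = 1/10; P(data | r = 3) = (3/10)(7/9) = 7/30; P(data | r = 4) = (4/10)(6/9) = 4/15; P(data | r = 5) = (5/10)(5/9) = 5/18; P(data | r = 7) = (7/10)(3/9) = 7/30; P(data | r = 9) = (9/10)(1/9) = 1/10.
Multiplying each by its prior: 1/15 · 1/10 = 1/150, 1/5 · 7/30 = 7/150, 4/15 · 4/15 = 16/225, 1/5 · 5/18 = 1/18, 1/5 · 7/30 = 7/150, 1/15 · 1/10 = 1/150; with total 7/30.
Dividing through by the total gives posterior P(r = 1 | data) = 1/35, P(r = 3 | data) = 1/5, P(r = 4 | data) = 32/105, P(r = 5 | data) = 5/21, P(r = 7 | data) = 1/5, P(r = 9 | data) = 1/35.
The predictive probability is P(red next | data) = (1)(1/35) + (3/4)(1/5) + (5/8)(32/105) + (1/2)(5/21) + (1/4)(1/5) + (0)(1/35) = 113/210.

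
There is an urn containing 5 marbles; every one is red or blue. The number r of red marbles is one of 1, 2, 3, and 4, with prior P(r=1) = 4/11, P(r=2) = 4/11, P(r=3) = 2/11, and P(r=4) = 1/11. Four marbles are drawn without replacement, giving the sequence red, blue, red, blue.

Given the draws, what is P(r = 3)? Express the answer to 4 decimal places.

0.3333

Compute the likelihood of the observed sequence for each case: P(data | r = 1) = (1/5)(4/4)(0/3) = 0; P(data | r = 2) = (2/5)(3/4)(1/3)(2/2) = 1/10; P(data | r = 3) = (3/5)(2/4)(2/3)(1/2) = 1/10; P(data | r = 4) = (4/5)(1/4)(3/3)(0/2) = 0.
The prior-weighted likelihoods are 4/11 · 0 = 0, 4/11 · 1/10 = 2/55, 2/11 · 1/10 = 1/55, 1/11 · 0 = 0; these sum to 3/55.
Hence P(r = 3 | data) = (1/55) / (3/55) = 1/3.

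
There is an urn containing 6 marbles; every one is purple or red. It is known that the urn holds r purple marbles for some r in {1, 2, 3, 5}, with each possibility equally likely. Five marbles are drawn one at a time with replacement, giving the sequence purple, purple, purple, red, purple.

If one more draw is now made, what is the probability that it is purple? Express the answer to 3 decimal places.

0.709

Compute the likelihood of the observed sequence for each case: P(data | r = 1) = (1/6)(1/6)(1/6)(5/6)(1/6) = 0.000643; P(data | r = 2) = (2/6)(2/6)(2/6)(4/6)(2/6) = 0.0082305; P(data | r = 3) = (3/6)(3/6)(3/6)(3/6)(3/6) = 0.03125; P(data | r = 5) = (5/6)(5/6)(5/6)(1/6)(5/6) = 0.080376.
Multiplying each by its prior: 1/4 · 0.000643 = 0.00016075, 1/4 · 0.0082305 = 0.0020576, 1/4 · 0.03125 = 0.0078125, 1/4 · 0.080376 = 0.020094; with total 0.030125.
Normalising, the posterior is P(r = 1 | data) = 0.0053362, P(r = 2 | data) = 0.068303, P(r = 3 | data) = 0.25934, P(r = 5 | data) = 0.66702.
The predictive probability is P(purple next | data) = (1/6)(0.0053362) + (1/3)(0.068303) + (1/2)(0.25934) + (5/6)(0.66702) = 0.70918.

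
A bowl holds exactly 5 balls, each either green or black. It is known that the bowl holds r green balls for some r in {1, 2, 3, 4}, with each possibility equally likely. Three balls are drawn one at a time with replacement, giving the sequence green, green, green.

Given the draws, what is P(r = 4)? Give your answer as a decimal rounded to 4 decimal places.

0.6400

For each hypothesis, P(data | H) works out to: P(data | r = 1) = (1/5)(1/5)(1/5) = 1/125; P(data | r = 2) = (2/5)(2/5)(2/5) = 8/125; P(data | r = 3) = (3/5)(3/5)(3/5) = 27/125; P(data | r = 4) = (4/5)(4/5)(4/5) = 64/125.
The prior-weighted likelihoods are 1/4 · 1/125 = 1/500, 1/4 · 8/125 = 2/125, 1/4 · 27/125 = 27/500, 1/4 · 64/125 = 16/125; with total 1/5.
By Bayes' rule, P(r = 4 | data) = (16/125) / (1/5) = 16/25.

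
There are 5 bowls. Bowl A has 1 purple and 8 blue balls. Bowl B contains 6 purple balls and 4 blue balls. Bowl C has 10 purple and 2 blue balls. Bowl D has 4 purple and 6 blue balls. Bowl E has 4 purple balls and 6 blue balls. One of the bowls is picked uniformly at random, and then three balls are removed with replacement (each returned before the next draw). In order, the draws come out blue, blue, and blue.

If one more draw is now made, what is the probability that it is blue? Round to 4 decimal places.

0.7564

The likelihood of the observed sequence under each hypothesis: P(data | bowl A) = (8/9)(8/9)(8/9) = 0.70233; P(data | bowl B) = (4/10)(4/10)(4/10) = 0.064; P(data | bowl C) = (2/12)(2/12)(2/12) = 0.0046296; P(data | bowl D) = (6/10)(6/10)(6/10) = 0.216; P(data | bowl E) = (6/10)(6/10)(6/10) = 0.216.
Multiplying each by its prior: 1/5 · 0.70233 = 0.14047, 1/5 · 0.064 = 0.0128, 1/5 · 0.0046296 = 0.00092593, 1/5 · 0.216 = 0.0432, 1/5 · 0.216 = 0.0432; with total 0.24059.
Normalising, the posterior is P(bowl A | data) = 0.58384, P(bowl B | data) = 0.053202, P(bowl C | data) = 0.0038485, P(bowl D | data) = 0.17956, P(bowl E | data) = 0.17956.
Averaging over the posterior, P(blue next | data) = (8/9)(0.58384) + (2/5)(0.053202) + (1/6)(0.0038485) + (3/5)(0.17956) + (3/5)(0.17956) = 0.75636.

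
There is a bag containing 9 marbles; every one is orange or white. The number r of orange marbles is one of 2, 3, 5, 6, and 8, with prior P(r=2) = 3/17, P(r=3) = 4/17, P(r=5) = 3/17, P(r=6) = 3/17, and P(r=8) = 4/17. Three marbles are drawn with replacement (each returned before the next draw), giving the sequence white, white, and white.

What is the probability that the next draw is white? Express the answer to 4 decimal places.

0.6862

The likelihood of the observed sequence under each hypothesis: P(data | r = 2) = (7/9)(7/9)(7/9) = 0.47051; P(data | r = 3) = (6/9)(6/9)(6/9) = 0.2963; P(data | r = 5) = (4/9)(4/9)(4/9) = 0.087791; P(data | r = 6) = (3/9)(3/9)(3/9) = 0.037037; P(data | r = 8) = (1/9)(1/9)(1/9) = 0.0013717.
The prior-weighted likelihoods are 3/17 · 0.47051 = 0.083031, 4/17 · 0.2963 = 0.069717, 3/17 · 0.087791 = 0.015493, 3/17 · 0.037037 = 0.0065359, 4/17 · 0.0013717 = 0.00032276; these sum to 0.1751.
Dividing through by the total gives posterior P(r = 2 | data) = 0.47419, P(r = 3 | data) = 0.39816, P(r = 5 | data) = 0.088479, P(r = 6 | data) = 0.037327, P(r = 8 | data) = 0.0018433.
So P(white next | data) = Σ P(white next | H) P(H | data) = (7/9)(0.47419) + (2/3)(0.39816) + (4/9)(0.088479) + (1/3)(0.037327) + (1/9)(0.0018433) = 0.68623.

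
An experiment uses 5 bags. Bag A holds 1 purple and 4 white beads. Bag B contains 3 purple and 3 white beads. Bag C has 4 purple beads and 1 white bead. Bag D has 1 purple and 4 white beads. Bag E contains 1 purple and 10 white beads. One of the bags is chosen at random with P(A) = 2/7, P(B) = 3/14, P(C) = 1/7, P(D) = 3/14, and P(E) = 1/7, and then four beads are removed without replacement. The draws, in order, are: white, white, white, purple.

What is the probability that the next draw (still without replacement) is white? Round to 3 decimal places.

Compute the likelihood of the observed sequence for each case: P(data | bag A) = (4/5)(3/4)(2/3)(1/2) = 0.2; P(data | bag B) = (3/6)(2/5)(1/4)(3/3) = 0.05; P(data | bag C) = (1/5)(0/4) = 0; P(data | bag D) = (4/5)(3/4)(2/3)(1/2) = 0.2; P(data | bag E) = (10/11)(9/10)(8/9)(1/8) = 0.090909.
Weighting by the prior gives 2/7 · 0.2 = 0.057143, 3/14 · 0.05 = 0.010714, 1/7 · 0 = 0, 3/14 · 0.2 = 0.042857, 1/7 · 0.090909 = 0.012987; with total 0.1237.
Normalising, the posterior is P(bag A | data) = 0.46194, P(bag B | data) = 0.086614, P(bag C | data) = 0, P(bag D | data) = 0.34646, P(bag E | data) = 0.10499.
So P(white next | data) = Σ P(white next | H) P(H | data) = (1)(0.46194) + (0)(0.086614) + (1)(0.34646) + (1)(0.10499) = 0.91339.

0.913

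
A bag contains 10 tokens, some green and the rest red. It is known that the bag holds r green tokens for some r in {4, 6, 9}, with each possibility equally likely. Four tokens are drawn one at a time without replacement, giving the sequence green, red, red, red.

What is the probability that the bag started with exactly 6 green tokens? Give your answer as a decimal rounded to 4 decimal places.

For each hypothesis, P(data | H) works out to: P(data | r = 4) = (4/10)(6/9)(5/8)(4/7) = 2/21; P(data | r = 6) = (6/10)(4/9)(3/8)(2/7) = 1/35; P(data | r = 9) = (9/10)(1/9)(0/8) = 0.
The prior-weighted likelihoods are 1/3 · 2/21 = 2/63, 1/3 · 1/35 = 1/105, 1/3 · 0 = 0; with total 13/315.
So P(r = 6 | data) = (1/105) / (13/315) = 3/13.

0.2308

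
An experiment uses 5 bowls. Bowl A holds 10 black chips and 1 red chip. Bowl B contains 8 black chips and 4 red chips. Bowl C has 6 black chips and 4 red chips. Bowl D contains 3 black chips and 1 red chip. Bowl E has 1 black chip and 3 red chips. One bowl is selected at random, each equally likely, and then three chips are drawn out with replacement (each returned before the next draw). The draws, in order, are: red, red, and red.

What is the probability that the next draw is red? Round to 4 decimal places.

0.6644

Compute the likelihood of the observed sequence for each case: P(data | bowl A) = (1/11)(1/11)(1/11) = 0.00075131; P(data | bowl B) = (4/12)(4/12)(4/12) = 0.037037; P(data | bowl C) = (4/10)(4/10)(4/10) = 0.064; P(data | bowl D) = (1/4)(1/4)(1/4) = 0.015625; P(data | bowl E) = (3/4)(3/4)(3/4) = 0.42188.
The prior-weighted likelihoods are 1/5 · 0.00075131 = 0.00015026, 1/5 · 0.037037 = 0.0074074, 1/5 · 0.064 = 0.0128, 1/5 · 0.015625 = 0.003125, 1/5 · 0.42188 = 0.084375; with total 0.10786.
Normalising, the posterior is P(bowl A | data) = 0.0013932, P(bowl B | data) = 0.068678, P(bowl C | data) = 0.11867, P(bowl D | data) = 0.028973, P(bowl E | data) = 0.78228.
The predictive probability is P(red next | data) = (1/11)(0.0013932) + (1/3)(0.068678) + (2/5)(0.11867) + (1/4)(0.028973) + (3/4)(0.78228) = 0.66444.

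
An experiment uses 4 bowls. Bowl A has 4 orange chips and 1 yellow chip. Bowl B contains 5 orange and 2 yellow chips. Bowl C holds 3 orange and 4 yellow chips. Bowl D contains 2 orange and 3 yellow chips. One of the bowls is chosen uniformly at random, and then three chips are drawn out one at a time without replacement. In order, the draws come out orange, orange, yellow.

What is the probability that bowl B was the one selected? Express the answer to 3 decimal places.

0.315

For each hypothesis, P(data | H) works out to: P(data | bowl A) = (4/5)(3/4)(1/3) = 1/5; P(data | bowl B) = (5/7)(4/6)(2/5) = 4/21; P(data | bowl C) = (3/7)(2/6)(4/5) = 4/35; P(data | bowl D) = (2/5)(1/4)(3/3) = 1/10.
Weighting by the prior gives 1/4 · 1/5 = 1/20, 1/4 · 4/21 = 1/21, 1/4 · 4/35 = 1/35, 1/4 · 1/10 = 1/40; summing to 127/840.
Therefore the posterior P(bowl B | data) = (1/21) / (127/840) = 40/127.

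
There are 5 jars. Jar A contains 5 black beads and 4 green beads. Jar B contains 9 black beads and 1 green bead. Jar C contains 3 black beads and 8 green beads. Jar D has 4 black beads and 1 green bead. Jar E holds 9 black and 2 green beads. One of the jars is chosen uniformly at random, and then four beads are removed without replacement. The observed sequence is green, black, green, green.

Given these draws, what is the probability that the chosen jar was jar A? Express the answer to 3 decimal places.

The likelihood of the observed sequence under each hypothesis: P(data | jar A) = (4/9)(5/8)(3/7)(2/6) = 0.039683; P(data | jar B) = (1/10)(9/9)(0/8) = 0; P(data | jar C) = (8/11)(3/10)(7/9)(6/8) = 0.12727; P(data | jar D) = (1/5)(4/4)(0/3) = 0; P(data | jar E) = (2/11)(9/10)(1/9)(0/8) = 0.
The prior-weighted likelihoods are 1/5 · 0.039683 = 0.0079365, 1/5 · 0 = 0, 1/5 · 0.12727 = 0.025455, 1/5 · 0 = 0, 1/5 · 0 = 0; summing to 0.033391.
So P(jar A | data) = (0.0079365) / (0.033391) = 0.23768.

0.238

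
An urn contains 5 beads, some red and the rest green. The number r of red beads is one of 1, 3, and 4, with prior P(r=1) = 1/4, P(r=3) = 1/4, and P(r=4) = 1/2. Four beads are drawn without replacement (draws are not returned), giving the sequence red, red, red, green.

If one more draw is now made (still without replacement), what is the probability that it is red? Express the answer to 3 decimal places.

Compute the likelihood of the observed sequence for each case: P(data | r = 1) = (1/5)(0/4) = 0; P(data | r = 3) = (3/5)(2/4)(1/3)(2/2) = 1/10; P(data | r = 4) = (4/5)(3/4)(2/3)(1/2) = 1/5.
Multiplying each by its prior: 1/4 · 0 = 0, 1/4 · 1/10 = 1/40, 1/2 · 1/5 = 1/10; these sum to 1/8.
Normalising, the posterior is P(r = 1 | data) = 0, P(r = 3 | data) = 1/5, P(r = 4 | data) = 4/5.
Averaging over the posterior, P(red next | data) = (0)(1/5) + (1)(4/5) = 4/5.

0.800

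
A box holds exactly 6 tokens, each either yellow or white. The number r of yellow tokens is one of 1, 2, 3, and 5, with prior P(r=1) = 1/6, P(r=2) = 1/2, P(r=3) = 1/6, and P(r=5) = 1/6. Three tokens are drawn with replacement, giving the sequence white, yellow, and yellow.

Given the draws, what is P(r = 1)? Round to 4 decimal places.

0.0476

Compute the likelihood of the observed sequence for each case: P(data | r = 1) = (5/6)(1/6)(1/6) = 0.023148; P(data | r = 2) = (4/6)(2/6)(2/6) = 0.074074; P(data | r = 3) = (3/6)(3/6)(3/6) = 0.125; P(data | r = 5) = (1/6)(5/6)(5/6) = 0.11574.
Weighting by the prior gives 1/6 · 0.023148 = 0.003858, 1/2 · 0.074074 = 0.037037, 1/6 · 0.125 = 0.020833, 1/6 · 0.11574 = 0.01929; these sum to 0.081019.
So P(r = 1 | data) = (0.003858) / (0.081019) = 0.047619.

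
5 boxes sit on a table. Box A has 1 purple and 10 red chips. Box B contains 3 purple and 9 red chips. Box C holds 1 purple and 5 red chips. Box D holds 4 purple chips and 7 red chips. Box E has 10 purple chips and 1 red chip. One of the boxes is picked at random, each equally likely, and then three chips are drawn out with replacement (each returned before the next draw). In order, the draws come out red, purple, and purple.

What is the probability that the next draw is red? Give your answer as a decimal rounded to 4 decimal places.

0.5137

Compute the likelihood of the observed sequence for each case: P(data | box A) = (10/11)(1/11)(1/11) = 0.0075131; P(data | box B) = (9/12)(3/12)(3/12) = 0.046875; P(data | box C) = (5/6)(1/6)(1/6) = 0.023148; P(data | box D) = (7/11)(4/11)(4/11) = 0.084147; P(data | box E) = (1/11)(10/11)(10/11) = 0.075131.
The prior-weighted likelihoods are 1/5 · 0.0075131 = 0.0015026, 1/5 · 0.046875 = 0.009375, 1/5 · 0.023148 = 0.0046296, 1/5 · 0.084147 = 0.016829, 1/5 · 0.075131 = 0.015026; these sum to 0.047363.
Normalising, the posterior is P(box A | data) = 0.031726, P(box B | data) = 0.19794, P(box C | data) = 0.097748, P(box D | data) = 0.35533, P(box E | data) = 0.31726.
Averaging over the posterior, P(red next | data) = (10/11)(0.031726) + (3/4)(0.19794) + (5/6)(0.097748) + (7/11)(0.35533) + (1/11)(0.31726) = 0.51371.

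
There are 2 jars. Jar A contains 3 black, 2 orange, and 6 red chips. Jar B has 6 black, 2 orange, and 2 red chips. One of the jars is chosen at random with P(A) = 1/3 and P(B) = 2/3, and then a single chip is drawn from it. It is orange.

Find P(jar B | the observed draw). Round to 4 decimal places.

0.6875

For each hypothesis, P(data | H) works out to: P(data | jar A) = (2/11) = 2/11; P(data | jar B) = (2/10) = 1/5.
Multiplying each by its prior: 1/3 · 2/11 = 2/33, 2/3 · 1/5 = 2/15; with total 32/165.
So P(jar B | data) = (2/15) / (32/165) = 11/16.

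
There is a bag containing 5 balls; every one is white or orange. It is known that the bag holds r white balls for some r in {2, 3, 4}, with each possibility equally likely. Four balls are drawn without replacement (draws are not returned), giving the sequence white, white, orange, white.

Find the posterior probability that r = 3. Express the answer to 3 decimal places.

For each hypothesis, P(data | H) works out to: P(data | r = 2) = (2/5)(1/4)(3/3)(0/2) = 0; P(data | r = 3) = (3/5)(2/4)(2/3)(1/2) = 1/10; P(data | r = 4) = (4/5)(3/4)(1/3)(2/2) = 1/5.
Weighting by the prior gives 1/3 · 0 = 0, 1/3 · 1/10 = 1/30, 1/3 · 1/5 = 1/15; with total 1/10.
Hence P(r = 3 | data) = (1/30) / (1/10) = 1/3.

0.333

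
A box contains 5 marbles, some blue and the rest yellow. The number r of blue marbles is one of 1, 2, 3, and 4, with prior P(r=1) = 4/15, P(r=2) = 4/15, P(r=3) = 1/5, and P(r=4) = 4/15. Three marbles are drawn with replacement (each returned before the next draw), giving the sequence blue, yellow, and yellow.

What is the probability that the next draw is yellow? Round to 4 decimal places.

The likelihood of the observed sequence under each hypothesis: P(data | r = 1) = (1/5)(4/5)(4/5) = 0.128; P(data | r = 2) = (2/5)(3/5)(3/5) = 0.144; P(data | r = 3) = (3/5)(2/5)(2/5) = 0.096; P(data | r = 4) = (4/5)(1/5)(1/5) = 0.032.
Weighting by the prior gives 4/15 · 0.128 = 0.034133, 4/15 · 0.144 = 0.0384, 1/5 · 0.096 = 0.0192, 4/15 · 0.032 = 0.0085333; summing to 0.10027.
Normalising, the posterior is P(r = 1 | data) = 0.34043, P(r = 2 | data) = 0.38298, P(r = 3 | data) = 0.19149, P(r = 4 | data) = 0.085106.
The predictive probability is P(yellow next | data) = (4/5)(0.34043) + (3/5)(0.38298) + (2/5)(0.19149) + (1/5)(0.085106) = 0.59574.

0.5957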